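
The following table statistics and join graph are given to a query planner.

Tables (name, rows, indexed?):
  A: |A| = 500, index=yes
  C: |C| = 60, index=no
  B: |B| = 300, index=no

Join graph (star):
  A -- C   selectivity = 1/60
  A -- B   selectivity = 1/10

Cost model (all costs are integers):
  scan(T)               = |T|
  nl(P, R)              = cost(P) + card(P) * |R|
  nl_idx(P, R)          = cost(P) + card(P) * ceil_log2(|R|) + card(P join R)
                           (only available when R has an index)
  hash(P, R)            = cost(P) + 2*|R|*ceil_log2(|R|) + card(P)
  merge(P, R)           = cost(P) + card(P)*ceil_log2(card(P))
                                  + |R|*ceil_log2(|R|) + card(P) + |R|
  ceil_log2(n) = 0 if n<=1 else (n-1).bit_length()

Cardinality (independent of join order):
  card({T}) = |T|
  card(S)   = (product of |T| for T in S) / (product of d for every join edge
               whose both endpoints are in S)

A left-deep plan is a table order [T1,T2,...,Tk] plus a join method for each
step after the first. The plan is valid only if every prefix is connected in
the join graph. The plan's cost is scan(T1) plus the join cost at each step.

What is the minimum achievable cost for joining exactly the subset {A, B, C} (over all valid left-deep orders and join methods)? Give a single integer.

Selinger DP over subsets of {A,B,C}:
  {A}: scan cost=500, card=500
  {C}: scan cost=60, card=60
  {B}: scan cost=300, card=300
  {AC}: card=500; try (A,nl_idx)→1100, (C,hash)→1720, (A,merge)→5480, (C,merge)→5920, (A,hash)→9120, (A,nl)→30060 …(+1); best=1100 via (A,nl_idx)
  {AB}: card=15000; try (B,hash)→6400, (A,merge)→8300, (B,merge)→8500, (A,hash)→9600, (A,nl_idx)→18000, (A,nl)→150300 …(+1); best=6400 via (B,hash)
  {ABC}: card=15000; try (B,hash)→7000, (B,merge)→9100, (C,hash)→22120, (B,nl)→151100, (C,merge)→231820, (C,nl)→906400; best=7000 via (B,hash)

7000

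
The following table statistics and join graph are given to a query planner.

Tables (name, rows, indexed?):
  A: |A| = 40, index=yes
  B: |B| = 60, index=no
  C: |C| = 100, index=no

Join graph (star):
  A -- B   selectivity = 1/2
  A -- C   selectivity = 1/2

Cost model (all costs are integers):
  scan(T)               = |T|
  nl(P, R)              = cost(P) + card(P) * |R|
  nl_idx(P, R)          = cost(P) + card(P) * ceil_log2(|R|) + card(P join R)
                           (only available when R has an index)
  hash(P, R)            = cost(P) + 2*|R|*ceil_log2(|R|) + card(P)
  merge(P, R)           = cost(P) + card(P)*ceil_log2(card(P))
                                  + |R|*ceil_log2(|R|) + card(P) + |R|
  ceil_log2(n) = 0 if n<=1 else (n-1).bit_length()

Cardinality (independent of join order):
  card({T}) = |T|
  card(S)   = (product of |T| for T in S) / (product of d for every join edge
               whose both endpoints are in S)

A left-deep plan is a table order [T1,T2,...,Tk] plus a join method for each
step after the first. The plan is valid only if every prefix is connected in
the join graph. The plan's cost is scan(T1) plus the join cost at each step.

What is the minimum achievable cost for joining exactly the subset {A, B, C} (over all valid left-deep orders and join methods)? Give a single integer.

3200

Selinger DP over subsets of {A,B,C}:
  {A}: scan cost=40, card=40
  {B}: scan cost=60, card=60
  {C}: scan cost=100, card=100
  {AB}: card=1200; try (A,hash)→600, (B,merge)→740, (A,merge)→760, (B,hash)→800, (A,nl_idx)→1620, (B,nl)→2440 …(+1); best=600 via (A,hash)
  {AC}: card=2000; try (A,hash)→680, (C,merge)→1120, (A,merge)→1180, (C,hash)→1480, (A,nl_idx)→2700, (C,nl)→4040 …(+1); best=680 via (A,hash)
  {ABC}: card=60000; try (C,hash)→3200, (B,hash)→3400, (C,merge)→15800, (B,merge)→25100, (C,nl)→120600, (B,nl)→120680; best=3200 via (C,hash)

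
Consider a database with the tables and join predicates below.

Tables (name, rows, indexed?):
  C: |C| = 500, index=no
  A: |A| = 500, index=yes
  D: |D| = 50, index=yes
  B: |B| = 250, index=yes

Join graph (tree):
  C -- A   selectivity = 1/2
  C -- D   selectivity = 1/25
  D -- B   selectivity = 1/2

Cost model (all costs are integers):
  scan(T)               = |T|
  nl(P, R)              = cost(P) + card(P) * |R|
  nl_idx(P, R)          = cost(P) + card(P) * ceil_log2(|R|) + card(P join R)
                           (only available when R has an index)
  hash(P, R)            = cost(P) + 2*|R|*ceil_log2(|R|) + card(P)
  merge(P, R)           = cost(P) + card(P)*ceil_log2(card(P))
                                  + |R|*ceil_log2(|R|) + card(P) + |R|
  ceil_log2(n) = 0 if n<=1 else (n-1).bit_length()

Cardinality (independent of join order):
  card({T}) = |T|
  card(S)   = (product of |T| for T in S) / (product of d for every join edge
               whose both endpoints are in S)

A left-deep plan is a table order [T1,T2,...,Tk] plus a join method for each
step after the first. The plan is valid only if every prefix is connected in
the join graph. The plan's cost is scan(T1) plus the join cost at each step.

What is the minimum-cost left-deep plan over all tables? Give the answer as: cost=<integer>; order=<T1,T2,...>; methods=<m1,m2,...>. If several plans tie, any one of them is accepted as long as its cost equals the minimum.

cost=140600; order=C,D,B,A; methods=hash,hash,hash

Selinger DP (subsets sized 1..n):
  {C}: scan cost=500, card=500
  {A}: scan cost=500, card=500
  {D}: scan cost=50, card=50
  {B}: scan cost=250, card=250
  {AC}: card=125000; try (C,hash)→10000, (A,hash)→10000, (C,merge)→10500, (A,merge)→10500, (A,nl_idx)→130000, (C,nl)→250500 …(+1); best=10000 via (C,hash)
  {CD}: card=1000; try (D,hash)→1600, (D,nl_idx)→4500, (C,merge)→5400, (D,merge)→5850, (C,hash)→9100, (C,nl)→25050 …(+1); best=1600 via (D,hash)
  {BD}: card=6250; try (D,hash)→1100, (B,merge)→2650, (D,merge)→2850, (B,hash)→4100, (B,nl_idx)→6700, (D,nl_idx)→8000 …(+2); best=1100 via (D,hash)
  {ACD}: card=250000; try (A,hash)→11600, (A,merge)→17600, (D,hash)→135600, (A,nl_idx)→260600, (A,nl)→501600, (D,nl_idx)→1010000 …(+2); best=11600 via (A,hash)
  {BCD}: card=125000; try (B,hash)→6600, (B,merge)→14850, (C,hash)→16350, (C,merge)→93600, (B,nl_idx)→134600, (B,nl)→251600 …(+1); best=6600 via (B,hash)
  {ABCD}: card=31250000; try (A,hash)→140600, (B,hash)→265600, (A,merge)→2261600, (B,merge)→4763850, (A,nl_idx)→32381600, (B,nl_idx)→33261600 …(+2); best=140600 via (A,hash)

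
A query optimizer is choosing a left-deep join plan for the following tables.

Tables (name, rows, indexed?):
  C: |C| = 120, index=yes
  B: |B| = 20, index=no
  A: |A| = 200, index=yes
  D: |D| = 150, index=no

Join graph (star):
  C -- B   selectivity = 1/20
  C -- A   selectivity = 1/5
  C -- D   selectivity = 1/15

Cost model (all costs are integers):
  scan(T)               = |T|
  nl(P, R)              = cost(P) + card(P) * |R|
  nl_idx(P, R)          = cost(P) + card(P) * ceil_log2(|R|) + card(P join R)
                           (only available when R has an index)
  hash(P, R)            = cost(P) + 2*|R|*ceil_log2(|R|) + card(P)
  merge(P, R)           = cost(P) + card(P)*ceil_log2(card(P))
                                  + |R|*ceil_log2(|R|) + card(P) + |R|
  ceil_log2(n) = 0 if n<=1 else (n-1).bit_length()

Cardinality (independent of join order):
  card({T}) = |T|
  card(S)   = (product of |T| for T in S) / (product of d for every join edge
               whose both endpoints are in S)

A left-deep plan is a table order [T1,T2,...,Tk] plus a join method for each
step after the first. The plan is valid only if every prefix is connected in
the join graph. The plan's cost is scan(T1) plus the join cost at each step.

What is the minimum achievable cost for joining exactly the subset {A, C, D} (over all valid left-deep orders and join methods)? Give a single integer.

6380

Selinger DP over subsets of {A,C,D}:
  {C}: scan cost=120, card=120
  {A}: scan cost=200, card=200
  {D}: scan cost=150, card=150
  {AC}: card=4800; try (C,hash)→2080, (A,merge)→2880, (C,merge)→2960, (A,hash)→3440, (A,nl_idx)→5880, (C,nl_idx)→6400 …(+2); best=2080 via (C,hash)
  {CD}: card=1200; try (C,hash)→1980, (C,nl_idx)→2400, (D,merge)→2430, (C,merge)→2460, (D,hash)→2640, (D,nl)→18120 …(+1); best=1980 via (C,hash)
  {ACD}: card=48000; try (A,hash)→6380, (D,hash)→9280, (A,merge)→18180, (A,nl_idx)→59580, (D,merge)→70630, (A,nl)→241980 …(+1); best=6380 via (A,hash)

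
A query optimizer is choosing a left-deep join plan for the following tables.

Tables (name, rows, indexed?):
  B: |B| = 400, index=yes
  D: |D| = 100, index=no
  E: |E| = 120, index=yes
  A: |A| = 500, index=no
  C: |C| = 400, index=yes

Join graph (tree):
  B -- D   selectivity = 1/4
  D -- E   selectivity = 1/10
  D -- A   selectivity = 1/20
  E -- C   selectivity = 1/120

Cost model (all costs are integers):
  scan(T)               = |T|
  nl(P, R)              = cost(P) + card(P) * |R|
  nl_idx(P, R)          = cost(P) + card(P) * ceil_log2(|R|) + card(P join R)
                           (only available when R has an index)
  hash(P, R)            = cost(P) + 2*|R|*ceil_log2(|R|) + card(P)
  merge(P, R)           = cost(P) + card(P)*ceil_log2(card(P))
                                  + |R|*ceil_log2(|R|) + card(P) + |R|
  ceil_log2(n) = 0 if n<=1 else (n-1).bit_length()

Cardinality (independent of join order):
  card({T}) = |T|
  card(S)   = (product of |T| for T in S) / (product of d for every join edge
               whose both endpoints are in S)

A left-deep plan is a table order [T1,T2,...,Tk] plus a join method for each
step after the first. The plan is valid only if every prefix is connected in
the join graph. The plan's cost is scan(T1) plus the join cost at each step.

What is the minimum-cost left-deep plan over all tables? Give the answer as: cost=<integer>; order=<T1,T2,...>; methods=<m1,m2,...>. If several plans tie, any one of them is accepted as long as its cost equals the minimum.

cost=123600; order=E,C,D,A,B; methods=nl_idx,hash,hash,hash

Selinger DP (subsets sized 1..n):
  {B}: scan cost=400, card=400
  {D}: scan cost=100, card=100
  {E}: scan cost=120, card=120
  {A}: scan cost=500, card=500
  {C}: scan cost=400, card=400
  {BD}: card=10000; try (D,hash)→2200, (B,merge)→4900, (D,merge)→5200, (B,hash)→7400, (B,nl_idx)→11000, (B,nl)→40100 …(+1); best=2200 via (D,hash)
  {DE}: card=1200; try (D,hash)→1640, (E,merge)→1860, (E,hash)→1880, (D,merge)→1880, (E,nl_idx)→2000, (E,nl)→12100 …(+1); best=1640 via (D,hash)
  {AD}: card=2500; try (D,hash)→2400, (A,merge)→5900, (D,merge)→6300, (A,hash)→9200, (A,nl)→50100, (D,nl)→50500; best=2400 via (D,hash)
  {CE}: card=400; try (C,nl_idx)→1600, (E,hash)→2480, (E,nl_idx)→3600, (C,merge)→5080, (E,merge)→5360, (C,hash)→7440 …(+2); best=1600 via (C,nl_idx)
  {BDE}: card=120000; try (B,hash)→10040, (E,hash)→13880, (B,merge)→20040, (B,nl_idx)→132440, (E,merge)→153160, (E,nl_idx)→192200 …(+2); best=10040 via (B,hash)
  {ABD}: card=250000; try (B,hash)→12100, (A,hash)→21200, (B,merge)→38900, (A,merge)→157200, (B,nl_idx)→274900, (B,nl)→1002400 …(+1); best=12100 via (B,hash)
  {ADE}: card=30000; try (E,hash)→6580, (A,hash)→11840, (A,merge)→21040, (E,merge)→35860, (E,nl_idx)→49900, (E,nl)→302400 …(+1); best=6580 via (E,hash)
  {CDE}: card=4000; try (D,hash)→3400, (D,merge)→6400, (C,hash)→10040, (C,nl_idx)→16440, (C,merge)→20040, (D,nl)→41600 …(+1); best=3400 via (D,hash)
  {ABDE}: card=3000000; try (B,hash)→43780, (A,hash)→139040, (E,hash)→263780, (B,merge)→490580, (A,merge)→2175040, (B,nl_idx)→3276580 …(+5); best=43780 via (B,hash)
  {BCDE}: card=400000; try (B,hash)→14600, (B,merge)→59400, (C,hash)→137240, (B,nl_idx)→439400, (C,nl_idx)→1490040, (B,nl)→1603400 …(+2); best=14600 via (B,hash)
  {ACDE}: card=100000; try (A,hash)→16400, (C,hash)→43780, (A,merge)→60400, (C,nl_idx)→376580, (C,merge)→490580, (A,nl)→2003400 …(+1); best=16400 via (A,hash)
  {ABCDE}: card=10000000; try (B,hash)→123600, (A,hash)→423600, (B,merge)→1820400, (C,hash)→3050980, (A,merge)→8019600, (B,nl_idx)→10916400 …(+5); best=123600 via (B,hash)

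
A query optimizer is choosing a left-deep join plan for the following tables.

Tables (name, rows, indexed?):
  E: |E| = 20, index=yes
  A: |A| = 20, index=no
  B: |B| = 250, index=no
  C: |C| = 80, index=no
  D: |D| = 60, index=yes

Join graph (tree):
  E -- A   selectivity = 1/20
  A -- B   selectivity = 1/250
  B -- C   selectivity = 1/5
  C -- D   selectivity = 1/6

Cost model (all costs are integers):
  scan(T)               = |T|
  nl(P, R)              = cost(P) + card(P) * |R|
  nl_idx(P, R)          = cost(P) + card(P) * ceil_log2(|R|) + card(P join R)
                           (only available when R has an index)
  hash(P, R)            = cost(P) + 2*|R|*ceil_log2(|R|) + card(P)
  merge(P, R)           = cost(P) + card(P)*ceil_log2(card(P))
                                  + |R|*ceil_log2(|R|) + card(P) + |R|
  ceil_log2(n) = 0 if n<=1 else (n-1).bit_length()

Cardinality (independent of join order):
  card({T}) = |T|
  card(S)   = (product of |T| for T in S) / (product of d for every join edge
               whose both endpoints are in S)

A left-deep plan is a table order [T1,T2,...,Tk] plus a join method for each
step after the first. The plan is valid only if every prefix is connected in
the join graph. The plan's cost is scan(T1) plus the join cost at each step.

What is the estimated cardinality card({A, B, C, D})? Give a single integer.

Tables in S: A(20), B(250), C(80), D(60)
Edges inside S: A-B(d=250), B-C(d=5), C-D(d=6)
numerator = 20 * 250 * 80 * 60 = 24000000
denominator = 250 * 5 * 6 = 7500
card(S) = 24000000 / 7500 = 3200

3200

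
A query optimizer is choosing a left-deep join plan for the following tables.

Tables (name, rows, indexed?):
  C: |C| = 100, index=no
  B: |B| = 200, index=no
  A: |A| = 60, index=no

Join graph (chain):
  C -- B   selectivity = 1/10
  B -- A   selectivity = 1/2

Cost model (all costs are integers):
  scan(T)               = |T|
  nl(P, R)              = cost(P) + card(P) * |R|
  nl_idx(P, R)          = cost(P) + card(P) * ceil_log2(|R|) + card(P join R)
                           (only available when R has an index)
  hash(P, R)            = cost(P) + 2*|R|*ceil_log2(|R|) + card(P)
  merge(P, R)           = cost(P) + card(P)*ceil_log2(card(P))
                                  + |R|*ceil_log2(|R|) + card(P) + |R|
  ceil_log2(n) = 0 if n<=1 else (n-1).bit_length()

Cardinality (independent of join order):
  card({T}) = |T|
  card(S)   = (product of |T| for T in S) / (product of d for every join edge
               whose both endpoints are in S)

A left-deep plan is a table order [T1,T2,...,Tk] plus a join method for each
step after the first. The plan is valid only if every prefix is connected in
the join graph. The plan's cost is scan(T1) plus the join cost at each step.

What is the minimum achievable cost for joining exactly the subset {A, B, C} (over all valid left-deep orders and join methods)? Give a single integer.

4520

Selinger DP over subsets of {A,B,C}:
  {C}: scan cost=100, card=100
  {B}: scan cost=200, card=200
  {A}: scan cost=60, card=60
  {BC}: card=2000; try (C,hash)→1800, (B,merge)→2700, (C,merge)→2800, (B,hash)→3400, (B,nl)→20100, (C,nl)→20200; best=1800 via (C,hash)
  {AB}: card=6000; try (A,hash)→1120, (B,merge)→2280, (A,merge)→2420, (B,hash)→3320, (B,nl)→12060, (A,nl)→12200; best=1120 via (A,hash)
  {ABC}: card=60000; try (A,hash)→4520, (C,hash)→8520, (A,merge)→26220, (C,merge)→85920, (A,nl)→121800, (C,nl)→601120; best=4520 via (A,hash)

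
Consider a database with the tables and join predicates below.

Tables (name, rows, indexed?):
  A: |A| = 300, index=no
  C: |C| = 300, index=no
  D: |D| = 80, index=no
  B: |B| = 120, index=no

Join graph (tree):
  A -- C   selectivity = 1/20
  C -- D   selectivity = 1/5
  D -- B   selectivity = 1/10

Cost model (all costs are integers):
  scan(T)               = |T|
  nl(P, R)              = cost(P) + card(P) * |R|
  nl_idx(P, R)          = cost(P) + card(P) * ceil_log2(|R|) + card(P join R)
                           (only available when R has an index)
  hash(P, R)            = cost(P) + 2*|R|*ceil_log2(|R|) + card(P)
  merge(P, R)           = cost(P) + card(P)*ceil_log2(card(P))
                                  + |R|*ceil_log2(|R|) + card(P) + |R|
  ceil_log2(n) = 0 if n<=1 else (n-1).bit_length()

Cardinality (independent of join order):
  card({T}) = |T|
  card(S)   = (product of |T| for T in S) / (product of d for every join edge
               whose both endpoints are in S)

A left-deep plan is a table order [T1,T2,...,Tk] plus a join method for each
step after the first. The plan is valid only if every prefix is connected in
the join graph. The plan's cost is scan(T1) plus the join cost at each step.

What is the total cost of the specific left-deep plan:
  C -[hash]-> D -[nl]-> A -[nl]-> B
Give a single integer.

step 1: scan C: cost=300, card=300
step 2: join D via hash
    card(P join D) = 300*80/(5) = 4800
    cost = 300 + 2*80*7 + 300 = 1720
step 3: join A via nl
    card(P join A) = 4800*300/(20) = 72000
    cost = 1720 + 4800*300 = 1441720
step 4: join B via nl
    card(P join B) = 72000*120/(10) = 864000
    cost = 1441720 + 72000*120 = 10081720

10081720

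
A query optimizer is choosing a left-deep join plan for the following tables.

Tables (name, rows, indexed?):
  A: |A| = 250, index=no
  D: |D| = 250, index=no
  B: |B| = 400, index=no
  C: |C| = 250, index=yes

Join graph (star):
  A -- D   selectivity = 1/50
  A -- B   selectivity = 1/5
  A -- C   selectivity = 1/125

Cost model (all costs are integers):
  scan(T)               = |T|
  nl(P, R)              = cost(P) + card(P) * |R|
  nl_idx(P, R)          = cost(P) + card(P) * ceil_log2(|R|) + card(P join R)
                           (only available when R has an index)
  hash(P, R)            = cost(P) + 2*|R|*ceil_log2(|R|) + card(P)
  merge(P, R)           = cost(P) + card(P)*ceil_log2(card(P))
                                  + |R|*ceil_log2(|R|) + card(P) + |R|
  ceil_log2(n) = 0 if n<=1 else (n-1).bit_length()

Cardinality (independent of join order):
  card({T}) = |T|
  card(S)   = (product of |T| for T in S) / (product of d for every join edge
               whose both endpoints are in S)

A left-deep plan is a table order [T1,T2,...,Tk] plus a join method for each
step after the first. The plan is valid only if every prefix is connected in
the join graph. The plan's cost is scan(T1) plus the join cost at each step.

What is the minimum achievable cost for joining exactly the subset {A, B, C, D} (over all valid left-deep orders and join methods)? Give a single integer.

Selinger DP over subsets of {A,B,C,D}:
  {A}: scan cost=250, card=250
  {D}: scan cost=250, card=250
  {B}: scan cost=400, card=400
  {C}: scan cost=250, card=250
  {AD}: card=1250; try (D,hash)→4500, (A,hash)→4500, (D,merge)→4750, (A,merge)→4750, (D,nl)→62750, (A,nl)→62750; best=4500 via (D,hash)
  {AB}: card=20000; try (A,hash)→4800, (B,merge)→6500, (A,merge)→6650, (B,hash)→7700, (B,nl)→100250, (A,nl)→100400; best=4800 via (A,hash)
  {AC}: card=500; try (C,nl_idx)→2750, (C,hash)→4500, (A,hash)→4500, (C,merge)→4750, (A,merge)→4750, (C,nl)→62750 …(+1); best=2750 via (C,nl_idx)
  {ABD}: card=100000; try (B,hash)→12950, (B,merge)→23500, (D,hash)→28800, (D,merge)→327050, (B,nl)→504500, (D,nl)→5004800; best=12950 via (B,hash)
  {ACD}: card=2500; try (D,hash)→7250, (C,hash)→9750, (D,merge)→10000, (C,nl_idx)→17000, (C,merge)→21750, (D,nl)→127750 …(+1); best=7250 via (D,hash)
  {ABC}: card=40000; try (B,hash)→10450, (B,merge)→11750, (C,hash)→28800, (B,nl)→202750, (C,nl_idx)→204800, (C,merge)→327050 …(+1); best=10450 via (B,hash)
  {ABCD}: card=200000; try (B,hash)→16950, (B,merge)→43750, (D,hash)→54450, (C,hash)→116950, (D,merge)→692700, (B,nl)→1007250 …(+4); best=16950 via (B,hash)

16950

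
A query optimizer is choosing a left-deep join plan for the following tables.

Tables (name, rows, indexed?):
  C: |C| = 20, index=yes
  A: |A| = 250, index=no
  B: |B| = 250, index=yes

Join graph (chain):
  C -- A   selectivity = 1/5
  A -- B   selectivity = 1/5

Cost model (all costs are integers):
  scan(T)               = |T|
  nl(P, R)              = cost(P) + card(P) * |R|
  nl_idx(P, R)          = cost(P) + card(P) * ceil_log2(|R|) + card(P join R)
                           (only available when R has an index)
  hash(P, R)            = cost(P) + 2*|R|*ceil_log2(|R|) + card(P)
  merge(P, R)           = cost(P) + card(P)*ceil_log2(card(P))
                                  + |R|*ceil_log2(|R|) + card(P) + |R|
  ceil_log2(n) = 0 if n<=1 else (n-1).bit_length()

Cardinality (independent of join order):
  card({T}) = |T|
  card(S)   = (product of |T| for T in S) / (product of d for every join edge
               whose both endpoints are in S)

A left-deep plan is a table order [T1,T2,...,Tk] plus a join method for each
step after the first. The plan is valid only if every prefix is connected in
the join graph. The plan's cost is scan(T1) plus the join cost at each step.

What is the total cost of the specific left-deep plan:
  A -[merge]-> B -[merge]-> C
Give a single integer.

step 1: scan A: cost=250, card=250
step 2: join B via merge
    card(P join B) = 250*250/(5) = 12500
    cost = 250 + 250*8 + 250*8 + 250 + 250 = 4750
step 3: join C via merge
    card(P join C) = 12500*20/(5) = 50000
    cost = 4750 + 12500*14 + 20*5 + 12500 + 20 = 192370

192370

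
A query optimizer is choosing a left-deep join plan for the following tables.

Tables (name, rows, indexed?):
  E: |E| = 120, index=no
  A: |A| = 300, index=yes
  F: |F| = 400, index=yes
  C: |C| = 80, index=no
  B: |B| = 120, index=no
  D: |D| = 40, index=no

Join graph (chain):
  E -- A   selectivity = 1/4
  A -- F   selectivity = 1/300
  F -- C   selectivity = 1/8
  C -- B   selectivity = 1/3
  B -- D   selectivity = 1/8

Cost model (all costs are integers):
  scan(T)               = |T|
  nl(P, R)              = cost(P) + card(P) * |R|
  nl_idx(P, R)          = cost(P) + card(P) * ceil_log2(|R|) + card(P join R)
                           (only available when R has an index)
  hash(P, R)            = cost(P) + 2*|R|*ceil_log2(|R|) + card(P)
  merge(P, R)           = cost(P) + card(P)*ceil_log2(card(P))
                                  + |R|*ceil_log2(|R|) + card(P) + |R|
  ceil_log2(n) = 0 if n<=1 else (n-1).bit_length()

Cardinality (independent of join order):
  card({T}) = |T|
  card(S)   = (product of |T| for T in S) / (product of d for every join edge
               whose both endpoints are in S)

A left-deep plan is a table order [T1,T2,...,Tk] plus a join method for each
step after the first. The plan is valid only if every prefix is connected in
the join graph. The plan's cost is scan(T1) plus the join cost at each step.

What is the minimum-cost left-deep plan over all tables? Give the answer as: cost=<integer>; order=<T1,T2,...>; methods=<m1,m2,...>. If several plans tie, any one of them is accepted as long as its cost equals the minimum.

Selinger DP (subsets sized 1..n):
  {E}: scan cost=120, card=120
  {A}: scan cost=300, card=300
  {F}: scan cost=400, card=400
  {C}: scan cost=80, card=80
  {B}: scan cost=120, card=120
  {D}: scan cost=40, card=40
  {AE}: card=9000; try (E,hash)→2280, (A,merge)→4080, (E,merge)→4260, (A,hash)→5640, (A,nl_idx)→10200, (A,nl)→36120 …(+1); best=2280 via (E,hash)
  {AF}: card=400; try (F,nl_idx)→3400, (A,nl_idx)→4400, (A,hash)→6200, (F,merge)→7300, (A,merge)→7400, (F,hash)→7800 …(+2); best=3400 via (F,nl_idx)
  {CF}: card=4000; try (C,hash)→1920, (F,merge)→4720, (F,nl_idx)→4800, (C,merge)→5040, (F,hash)→7360, (F,nl)→32080 …(+1); best=1920 via (C,hash)
  {BC}: card=3200; try (C,hash)→1360, (B,merge)→1680, (C,merge)→1720, (B,hash)→1840, (B,nl)→9680, (C,nl)→9720; best=1360 via (C,hash)
  {BD}: card=600; try (D,hash)→720, (B,merge)→1280, (D,merge)→1360, (B,hash)→1760, (B,nl)→4840, (D,nl)→4920; best=720 via (D,hash)
  {AEF}: card=12000; try (E,hash)→5480, (E,merge)→8360, (F,hash)→18480, (E,nl)→51400, (F,nl_idx)→95280, (F,merge)→141280 …(+1); best=5480 via (E,hash)
  {ACF}: card=4000; try (C,hash)→4920, (C,merge)→8040, (A,hash)→11320, (C,nl)→35400, (A,nl_idx)→41920, (A,merge)→56920 …(+1); best=4920 via (C,hash)
  {BCF}: card=160000; try (B,hash)→7600, (F,hash)→11760, (F,merge)→46960, (B,merge)→54880, (F,nl_idx)→190160, (B,nl)→481920 …(+1); best=7600 via (B,hash)
  {BCD}: card=16000; try (C,hash)→2440, (D,hash)→5040, (C,merge)→7960, (D,merge)→43240, (C,nl)→48720, (D,nl)→129360; best=2440 via (C,hash)
  {ACEF}: card=120000; try (E,hash)→10600, (C,hash)→18600, (E,merge)→57880, (C,merge)→186120, (E,nl)→484920, (C,nl)→965480; best=10600 via (E,hash)
  {ABCF}: card=160000; try (B,hash)→10600, (B,merge)→57880, (A,hash)→173000, (B,nl)→484920, (A,nl_idx)→1607600, (A,merge)→3050600 …(+1); best=10600 via (B,hash)
  {BCDF}: card=800000; try (F,hash)→25640, (D,hash)→168080, (F,merge)→246440, (F,nl_idx)→946440, (D,merge)→3047880, (F,nl)→6402440 …(+1); best=25640 via (F,hash)
  {ABCEF}: card=4800000; try (B,hash)→132280, (E,hash)→172280, (B,merge)→2171560, (E,merge)→3051560, (B,nl)→14410600, (E,nl)→19210600; best=132280 via (B,hash)
  {ABCDF}: card=800000; try (D,hash)→171080, (A,hash)→831040, (D,merge)→3050880, (D,nl)→6410600, (A,nl_idx)→8025640, (A,merge)→16828640 …(+1); best=171080 via (D,hash)
  {ABCDEF}: card=24000000; try (E,hash)→972760, (D,hash)→4932760, (E,merge)→16972040, (E,nl)→96171080, (D,merge)→115332560, (D,nl)→192132280; best=972760 via (E,hash)

cost=972760; order=A,F,C,B,D,E; methods=nl_idx,hash,hash,hash,hash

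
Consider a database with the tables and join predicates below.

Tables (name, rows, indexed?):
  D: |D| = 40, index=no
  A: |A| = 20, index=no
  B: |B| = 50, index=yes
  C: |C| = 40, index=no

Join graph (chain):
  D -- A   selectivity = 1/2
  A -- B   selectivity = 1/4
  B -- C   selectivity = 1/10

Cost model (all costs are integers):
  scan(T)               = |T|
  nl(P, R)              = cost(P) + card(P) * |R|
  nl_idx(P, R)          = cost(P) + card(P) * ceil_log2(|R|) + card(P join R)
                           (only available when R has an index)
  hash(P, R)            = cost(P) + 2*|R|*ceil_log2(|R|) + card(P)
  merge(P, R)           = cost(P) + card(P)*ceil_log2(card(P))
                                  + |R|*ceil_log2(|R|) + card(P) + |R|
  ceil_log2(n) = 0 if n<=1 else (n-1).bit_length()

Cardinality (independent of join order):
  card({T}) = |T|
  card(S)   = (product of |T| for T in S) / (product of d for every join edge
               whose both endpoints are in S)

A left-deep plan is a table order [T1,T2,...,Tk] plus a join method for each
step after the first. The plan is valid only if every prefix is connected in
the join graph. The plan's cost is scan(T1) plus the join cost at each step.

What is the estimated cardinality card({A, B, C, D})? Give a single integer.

20000

Tables in S: A(20), B(50), C(40), D(40)
Edges inside S: D-A(d=2), A-B(d=4), B-C(d=10)
numerator = 20 * 50 * 40 * 40 = 1600000
denominator = 2 * 4 * 10 = 80
card(S) = 1600000 / 80 = 20000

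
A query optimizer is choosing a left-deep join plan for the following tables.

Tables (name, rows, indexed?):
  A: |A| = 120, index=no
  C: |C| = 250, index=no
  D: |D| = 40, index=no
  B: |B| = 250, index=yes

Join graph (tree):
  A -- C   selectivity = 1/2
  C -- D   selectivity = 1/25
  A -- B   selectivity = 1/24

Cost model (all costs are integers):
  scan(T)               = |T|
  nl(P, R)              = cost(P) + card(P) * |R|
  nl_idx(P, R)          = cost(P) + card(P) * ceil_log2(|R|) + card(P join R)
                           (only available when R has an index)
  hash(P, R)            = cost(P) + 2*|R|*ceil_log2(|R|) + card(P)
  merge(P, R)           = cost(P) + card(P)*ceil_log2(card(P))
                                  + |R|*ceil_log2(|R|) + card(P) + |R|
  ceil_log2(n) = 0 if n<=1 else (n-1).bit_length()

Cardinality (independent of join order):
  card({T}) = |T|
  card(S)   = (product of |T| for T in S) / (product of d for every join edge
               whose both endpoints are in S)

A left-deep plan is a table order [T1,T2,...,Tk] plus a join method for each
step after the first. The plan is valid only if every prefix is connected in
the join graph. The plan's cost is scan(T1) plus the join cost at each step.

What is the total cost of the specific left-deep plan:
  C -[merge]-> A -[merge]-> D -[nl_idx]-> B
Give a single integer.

670740

step 1: scan C: cost=250, card=250
step 2: join A via merge
    card(P join A) = 250*120/(2) = 15000
    cost = 250 + 250*8 + 120*7 + 250 + 120 = 3460
step 3: join D via merge
    card(P join D) = 15000*40/(25) = 24000
    cost = 3460 + 15000*14 + 40*6 + 15000 + 40 = 228740
step 4: join B via nl_idx
    card(P join B) = 24000*250/(24) = 250000
    cost = 228740 + 24000*8 + 250000 = 670740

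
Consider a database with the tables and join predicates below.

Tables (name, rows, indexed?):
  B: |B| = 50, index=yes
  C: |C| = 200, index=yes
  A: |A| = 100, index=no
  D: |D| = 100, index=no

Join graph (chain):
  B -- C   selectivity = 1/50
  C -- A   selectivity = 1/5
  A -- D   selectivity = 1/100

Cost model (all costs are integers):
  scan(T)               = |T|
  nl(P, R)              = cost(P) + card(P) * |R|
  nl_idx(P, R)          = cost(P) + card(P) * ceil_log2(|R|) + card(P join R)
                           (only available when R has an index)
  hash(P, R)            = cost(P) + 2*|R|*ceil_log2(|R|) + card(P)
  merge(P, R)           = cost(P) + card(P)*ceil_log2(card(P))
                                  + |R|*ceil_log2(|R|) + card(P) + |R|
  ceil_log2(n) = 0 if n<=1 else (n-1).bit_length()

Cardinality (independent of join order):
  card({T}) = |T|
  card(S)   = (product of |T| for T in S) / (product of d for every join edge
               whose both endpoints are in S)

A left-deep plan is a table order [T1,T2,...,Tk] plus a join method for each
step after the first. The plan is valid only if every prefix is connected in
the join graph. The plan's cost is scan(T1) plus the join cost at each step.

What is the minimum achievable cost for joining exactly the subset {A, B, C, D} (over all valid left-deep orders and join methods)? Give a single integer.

Selinger DP over subsets of {A,B,C,D}:
  {B}: scan cost=50, card=50
  {C}: scan cost=200, card=200
  {A}: scan cost=100, card=100
  {D}: scan cost=100, card=100
  {BC}: card=200; try (C,nl_idx)→650, (B,hash)→1000, (B,nl_idx)→1600, (C,merge)→2200, (B,merge)→2350, (C,hash)→3300 …(+2); best=650 via (C,nl_idx)
  {AC}: card=4000; try (A,hash)→1800, (C,merge)→2700, (A,merge)→2800, (C,hash)→3400, (C,nl_idx)→4900, (C,nl)→20100 …(+1); best=1800 via (A,hash)
  {AD}: card=100; try (D,hash)→1600, (A,hash)→1600, (D,merge)→1700, (A,merge)→1700, (D,nl)→10100, (A,nl)→10100; best=1600 via (D,hash)
  {ABC}: card=4000; try (A,hash)→2250, (A,merge)→3250, (B,hash)→6400, (A,nl)→20650, (B,nl_idx)→29800, (B,merge)→54150 …(+1); best=2250 via (A,hash)
  {ACD}: card=4000; try (C,merge)→4200, (C,hash)→4900, (C,nl_idx)→6400, (D,hash)→7200, (C,nl)→21600, (D,merge)→54600 …(+1); best=4200 via (C,merge)
  {ABCD}: card=4000; try (D,hash)→7650, (B,hash)→8800, (B,nl_idx)→32200, (D,merge)→55050, (B,merge)→56550, (B,nl)→204200 …(+1); best=7650 via (D,hash)

7650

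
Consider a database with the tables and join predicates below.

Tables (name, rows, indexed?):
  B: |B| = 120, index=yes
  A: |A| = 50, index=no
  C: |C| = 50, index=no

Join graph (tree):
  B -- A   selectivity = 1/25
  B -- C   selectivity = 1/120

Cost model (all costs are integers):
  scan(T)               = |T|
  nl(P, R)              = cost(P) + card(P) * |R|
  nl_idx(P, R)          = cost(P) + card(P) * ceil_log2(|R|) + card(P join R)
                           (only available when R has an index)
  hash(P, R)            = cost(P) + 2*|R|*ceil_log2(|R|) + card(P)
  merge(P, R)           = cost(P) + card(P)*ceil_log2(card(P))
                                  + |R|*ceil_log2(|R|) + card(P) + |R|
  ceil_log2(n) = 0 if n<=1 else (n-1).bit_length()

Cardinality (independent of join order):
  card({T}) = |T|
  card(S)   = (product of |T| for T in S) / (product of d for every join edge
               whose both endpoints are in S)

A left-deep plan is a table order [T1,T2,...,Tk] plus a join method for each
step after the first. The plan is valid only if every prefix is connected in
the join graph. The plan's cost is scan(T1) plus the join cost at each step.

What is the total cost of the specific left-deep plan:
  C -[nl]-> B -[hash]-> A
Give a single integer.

6700

step 1: scan C: cost=50, card=50
step 2: join B via nl
    card(P join B) = 50*120/(120) = 50
    cost = 50 + 50*120 = 6050
step 3: join A via hash
    card(P join A) = 50*50/(25) = 100
    cost = 6050 + 2*50*6 + 50 = 6700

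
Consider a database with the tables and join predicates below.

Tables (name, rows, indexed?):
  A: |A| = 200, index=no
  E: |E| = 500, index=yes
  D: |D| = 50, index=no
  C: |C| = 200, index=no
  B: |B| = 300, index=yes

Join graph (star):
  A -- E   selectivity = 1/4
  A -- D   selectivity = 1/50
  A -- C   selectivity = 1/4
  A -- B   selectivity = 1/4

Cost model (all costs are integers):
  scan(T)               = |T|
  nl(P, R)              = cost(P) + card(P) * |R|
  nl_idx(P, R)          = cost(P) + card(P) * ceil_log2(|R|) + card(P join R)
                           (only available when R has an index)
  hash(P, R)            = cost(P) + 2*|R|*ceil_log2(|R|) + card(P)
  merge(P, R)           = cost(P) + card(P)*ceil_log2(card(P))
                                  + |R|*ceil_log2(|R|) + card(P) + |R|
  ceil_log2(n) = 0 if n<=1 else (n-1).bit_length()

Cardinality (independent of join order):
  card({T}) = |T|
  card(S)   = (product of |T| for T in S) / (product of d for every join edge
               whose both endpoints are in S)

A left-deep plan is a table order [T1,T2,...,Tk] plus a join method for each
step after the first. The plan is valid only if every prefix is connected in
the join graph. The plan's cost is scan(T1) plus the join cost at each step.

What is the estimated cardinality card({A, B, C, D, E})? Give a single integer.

93750000

Tables in S: A(200), B(300), C(200), D(50), E(500)
Edges inside S: A-E(d=4), A-D(d=50), A-C(d=4), A-B(d=4)
numerator = 200 * 300 * 200 * 50 * 500 = 300000000000
denominator = 4 * 50 * 4 * 4 = 3200
card(S) = 300000000000 / 3200 = 93750000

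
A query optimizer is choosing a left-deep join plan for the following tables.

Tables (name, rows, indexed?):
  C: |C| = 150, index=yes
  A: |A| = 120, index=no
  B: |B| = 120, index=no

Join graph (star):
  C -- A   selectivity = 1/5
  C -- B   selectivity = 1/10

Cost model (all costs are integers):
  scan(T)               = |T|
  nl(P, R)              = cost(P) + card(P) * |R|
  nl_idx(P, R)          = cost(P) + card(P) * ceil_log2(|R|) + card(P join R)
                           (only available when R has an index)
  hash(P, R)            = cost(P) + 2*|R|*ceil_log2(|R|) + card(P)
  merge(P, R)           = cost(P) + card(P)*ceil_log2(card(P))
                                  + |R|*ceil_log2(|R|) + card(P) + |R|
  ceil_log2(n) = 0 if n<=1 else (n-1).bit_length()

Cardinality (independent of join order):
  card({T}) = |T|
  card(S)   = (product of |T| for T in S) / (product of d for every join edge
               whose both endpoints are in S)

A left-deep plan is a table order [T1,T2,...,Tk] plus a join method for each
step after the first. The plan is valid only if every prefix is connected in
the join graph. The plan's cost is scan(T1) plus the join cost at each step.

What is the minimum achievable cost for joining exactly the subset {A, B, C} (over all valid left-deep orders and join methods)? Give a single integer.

5460

Selinger DP over subsets of {A,B,C}:
  {C}: scan cost=150, card=150
  {A}: scan cost=120, card=120
  {B}: scan cost=120, card=120
  {AC}: card=3600; try (A,hash)→1980, (C,merge)→2430, (A,merge)→2460, (C,hash)→2640, (C,nl_idx)→4680, (C,nl)→18120 …(+1); best=1980 via (A,hash)
  {BC}: card=1800; try (B,hash)→1980, (C,merge)→2430, (B,merge)→2460, (C,hash)→2640, (C,nl_idx)→2880, (C,nl)→18120 …(+1); best=1980 via (B,hash)
  {ABC}: card=43200; try (A,hash)→5460, (B,hash)→7260, (A,merge)→24540, (B,merge)→49740, (A,nl)→217980, (B,nl)→433980; best=5460 via (A,hash)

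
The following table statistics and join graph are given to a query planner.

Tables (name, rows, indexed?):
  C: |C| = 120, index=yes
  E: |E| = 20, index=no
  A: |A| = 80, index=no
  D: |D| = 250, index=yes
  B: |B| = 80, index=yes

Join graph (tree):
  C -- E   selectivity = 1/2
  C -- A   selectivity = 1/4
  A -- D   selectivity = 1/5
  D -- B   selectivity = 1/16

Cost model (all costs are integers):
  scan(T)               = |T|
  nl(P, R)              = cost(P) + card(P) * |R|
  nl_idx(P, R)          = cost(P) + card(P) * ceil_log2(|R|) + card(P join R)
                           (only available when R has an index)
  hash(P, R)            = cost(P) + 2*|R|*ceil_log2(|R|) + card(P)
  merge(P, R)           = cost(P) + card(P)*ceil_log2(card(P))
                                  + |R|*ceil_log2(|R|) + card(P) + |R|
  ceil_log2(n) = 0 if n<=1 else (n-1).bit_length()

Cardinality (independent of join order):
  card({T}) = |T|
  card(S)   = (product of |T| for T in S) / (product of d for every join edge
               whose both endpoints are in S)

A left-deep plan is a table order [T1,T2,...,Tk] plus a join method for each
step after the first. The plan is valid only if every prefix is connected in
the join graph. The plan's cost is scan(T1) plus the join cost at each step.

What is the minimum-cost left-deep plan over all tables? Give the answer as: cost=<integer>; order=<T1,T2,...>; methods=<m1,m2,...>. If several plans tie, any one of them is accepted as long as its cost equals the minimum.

Selinger DP (subsets sized 1..n):
  {C}: scan cost=120, card=120
  {E}: scan cost=20, card=20
  {A}: scan cost=80, card=80
  {D}: scan cost=250, card=250
  {B}: scan cost=80, card=80
  {CE}: card=1200; try (E,hash)→440, (C,merge)→1100, (E,merge)→1200, (C,nl_idx)→1360, (C,hash)→1720, (C,nl)→2420 …(+1); best=440 via (E,hash)
  {AC}: card=2400; try (A,hash)→1360, (C,merge)→1680, (A,merge)→1720, (C,hash)→1840, (C,nl_idx)→3040, (C,nl)→9680 …(+1); best=1360 via (A,hash)
  {AD}: card=4000; try (A,hash)→1620, (D,merge)→2970, (A,merge)→3140, (D,hash)→4160, (D,nl_idx)→4720, (D,nl)→20080 …(+1); best=1620 via (A,hash)
  {BD}: card=1250; try (B,hash)→1620, (D,nl_idx)→1970, (D,merge)→2970, (B,merge)→3140, (B,nl_idx)→3250, (D,hash)→4160 …(+2); best=1620 via (B,hash)
  {ACE}: card=24000; try (A,hash)→2760, (E,hash)→3960, (A,merge)→15480, (E,merge)→32680, (E,nl)→49360, (A,nl)→96440; best=2760 via (A,hash)
  {ACD}: card=120000; try (C,hash)→7300, (D,hash)→7760, (D,merge)→34810, (C,merge)→54580, (D,nl_idx)→140560, (C,nl_idx)→149620 …(+2); best=7300 via (C,hash)
  {ABD}: card=20000; try (A,hash)→3990, (B,hash)→6740, (A,merge)→17260, (B,nl_idx)→49620, (B,merge)→54260, (A,nl)→101620 …(+1); best=3990 via (A,hash)
  {ACDE}: card=1200000; try (D,hash)→30760, (E,hash)→127500, (D,merge)→389010, (D,nl_idx)→1394760, (E,merge)→2167420, (E,nl)→2407300 …(+1); best=30760 via (D,hash)
  {ABCD}: card=600000; try (C,hash)→25670, (B,hash)→128420, (C,merge)→324950, (C,nl_idx)→743990, (B,nl_idx)→1447300, (B,merge)→2167940 …(+2); best=25670 via (C,hash)
  {ABCDE}: card=6000000; try (E,hash)→625870, (B,hash)→1231880, (E,nl)→12025670, (E,merge)→12625790, (B,nl_idx)→14430760, (B,merge)→26431400 …(+1); best=625870 via (E,hash)

cost=625870; order=D,B,A,C,E; methods=hash,hash,hash,hash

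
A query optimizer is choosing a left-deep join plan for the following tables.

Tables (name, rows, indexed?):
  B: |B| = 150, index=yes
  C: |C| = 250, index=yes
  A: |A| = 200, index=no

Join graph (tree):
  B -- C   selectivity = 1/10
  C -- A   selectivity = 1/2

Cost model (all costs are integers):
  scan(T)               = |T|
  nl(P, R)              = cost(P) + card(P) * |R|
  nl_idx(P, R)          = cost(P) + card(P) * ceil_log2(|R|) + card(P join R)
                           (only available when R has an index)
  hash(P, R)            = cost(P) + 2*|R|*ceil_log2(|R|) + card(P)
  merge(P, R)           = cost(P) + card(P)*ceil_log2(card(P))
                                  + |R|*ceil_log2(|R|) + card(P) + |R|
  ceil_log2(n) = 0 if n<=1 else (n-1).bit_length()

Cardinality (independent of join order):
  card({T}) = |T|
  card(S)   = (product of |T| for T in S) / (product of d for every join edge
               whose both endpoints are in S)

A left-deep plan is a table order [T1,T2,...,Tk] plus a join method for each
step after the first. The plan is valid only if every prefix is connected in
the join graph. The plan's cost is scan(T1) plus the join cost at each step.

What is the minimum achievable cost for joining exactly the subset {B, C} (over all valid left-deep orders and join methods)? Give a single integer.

2900

Selinger DP over subsets of {B,C}:
  {B}: scan cost=150, card=150
  {C}: scan cost=250, card=250
  {BC}: card=3750; try (B,hash)→2900, (C,merge)→3750, (B,merge)→3850, (C,hash)→4300, (C,nl_idx)→5100, (B,nl_idx)→6000 …(+2); best=2900 via (B,hash)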